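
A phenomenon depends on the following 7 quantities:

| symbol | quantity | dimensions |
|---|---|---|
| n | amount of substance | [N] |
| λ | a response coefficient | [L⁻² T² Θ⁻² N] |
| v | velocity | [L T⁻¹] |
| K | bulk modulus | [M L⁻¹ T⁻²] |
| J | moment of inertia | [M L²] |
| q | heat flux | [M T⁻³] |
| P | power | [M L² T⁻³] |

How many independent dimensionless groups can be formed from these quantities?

There are 7 variables and 5 base dimensions (M, L, T, Θ, N).
The dimension matrix has rank 5.
Independent dimensionless groups: 7 − 5 = 2.

2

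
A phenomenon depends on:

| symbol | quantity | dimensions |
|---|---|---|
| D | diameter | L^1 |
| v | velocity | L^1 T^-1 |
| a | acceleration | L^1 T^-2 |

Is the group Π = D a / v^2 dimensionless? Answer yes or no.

yes

Sum the exponent of each base dimension across the product:
  M: [D]_M − 2·[v]_M + [a]_M = (0) − 2·(0) + (0) = 0
  L: [D]_L − 2·[v]_L + [a]_L = (1) − 2·(1) + (1) = 0
  T: [D]_T − 2·[v]_T + [a]_T = (0) − 2·(-1) + (-2) = 0
All base exponents vanish — dimensionless.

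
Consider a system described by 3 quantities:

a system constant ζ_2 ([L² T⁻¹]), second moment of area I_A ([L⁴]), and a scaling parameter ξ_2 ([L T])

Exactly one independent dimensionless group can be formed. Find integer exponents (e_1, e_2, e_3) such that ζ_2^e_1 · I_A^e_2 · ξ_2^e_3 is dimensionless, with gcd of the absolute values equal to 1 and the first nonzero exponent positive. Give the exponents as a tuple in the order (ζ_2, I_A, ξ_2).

(4, -3, 4)

L: e_1·(2) + e_2·(4) + e_3·(1) = 0
T: e_1·(-1) + e_2·(0) + e_3·(1) = 0
Solving this homogeneous linear system for the smallest-integer solution (first nonzero entry positive) gives (4, -3, 4).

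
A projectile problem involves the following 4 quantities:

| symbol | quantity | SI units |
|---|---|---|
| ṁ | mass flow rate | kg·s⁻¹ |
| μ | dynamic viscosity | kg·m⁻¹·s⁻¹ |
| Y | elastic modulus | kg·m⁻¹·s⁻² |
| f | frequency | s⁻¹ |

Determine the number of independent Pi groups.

There are 4 variables and 3 base dimensions (M, L, T).
The dimension matrix has rank 3.
Independent dimensionless groups: 4 − 3 = 1.

1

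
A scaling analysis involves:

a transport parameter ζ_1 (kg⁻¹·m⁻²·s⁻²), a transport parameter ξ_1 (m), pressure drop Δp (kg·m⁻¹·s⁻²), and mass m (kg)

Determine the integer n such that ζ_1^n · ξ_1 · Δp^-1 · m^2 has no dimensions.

Balance the M exponent: (-1)·n from ζ_1, plus (0) − (1) + 2·(1) = 1 from the rest, must sum to zero.
−n + 1 = 0, so n = 1.

1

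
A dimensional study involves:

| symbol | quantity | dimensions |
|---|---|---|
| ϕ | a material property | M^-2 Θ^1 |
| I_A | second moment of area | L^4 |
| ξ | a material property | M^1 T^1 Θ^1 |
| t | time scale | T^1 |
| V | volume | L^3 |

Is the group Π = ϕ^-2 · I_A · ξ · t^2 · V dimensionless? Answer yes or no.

Sum the exponent of each base dimension across the product:
  M: −2·[ϕ]_M + [I_A]_M + [ξ]_M + 2·[t]_M + [V]_M = −2·(-2) + (0) + (1) + 2·(0) + (0) = 5
  L: −2·[ϕ]_L + [I_A]_L + [ξ]_L + 2·[t]_L + [V]_L = −2·(0) + (4) + (0) + 2·(0) + (3) = 7
  T: −2·[ϕ]_T + [I_A]_T + [ξ]_T + 2·[t]_T + [V]_T = −2·(0) + (0) + (1) + 2·(1) + (0) = 3
  Θ: −2·[ϕ]_Θ + [I_A]_Θ + [ξ]_Θ + 2·[t]_Θ + [V]_Θ = −2·(1) + (0) + (1) + 2·(0) + (0) = -1
Net dimensions [M⁵ L⁷ T³ Θ⁻¹] ≠ [1] — not dimensionless.

no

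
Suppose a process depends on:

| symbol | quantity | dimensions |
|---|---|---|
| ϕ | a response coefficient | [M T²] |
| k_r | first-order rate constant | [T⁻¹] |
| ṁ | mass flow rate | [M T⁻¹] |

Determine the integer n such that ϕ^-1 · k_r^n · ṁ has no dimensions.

Balance the T exponent: (-1)·n from k_r, plus −(2) + (-1) = -3 from the rest, must sum to zero.
−n − 3 = 0, so n = -3.

-3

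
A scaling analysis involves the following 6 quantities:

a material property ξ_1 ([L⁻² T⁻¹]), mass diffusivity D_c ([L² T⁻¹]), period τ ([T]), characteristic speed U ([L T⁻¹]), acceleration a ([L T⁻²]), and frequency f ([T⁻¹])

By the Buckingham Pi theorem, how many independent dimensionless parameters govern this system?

4

There are 6 variables and 2 base dimensions (L, T).
The dimension matrix has rank 2.
Independent dimensionless groups: 6 − 2 = 4.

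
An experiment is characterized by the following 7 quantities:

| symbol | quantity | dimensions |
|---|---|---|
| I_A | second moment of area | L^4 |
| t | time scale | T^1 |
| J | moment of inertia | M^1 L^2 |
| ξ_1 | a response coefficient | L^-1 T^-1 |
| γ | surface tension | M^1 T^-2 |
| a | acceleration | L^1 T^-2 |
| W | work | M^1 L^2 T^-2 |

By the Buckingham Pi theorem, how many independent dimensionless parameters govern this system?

There are 7 variables and 3 base dimensions (M, L, T).
The dimension matrix has rank 3.
Independent dimensionless groups: 7 − 3 = 4.

4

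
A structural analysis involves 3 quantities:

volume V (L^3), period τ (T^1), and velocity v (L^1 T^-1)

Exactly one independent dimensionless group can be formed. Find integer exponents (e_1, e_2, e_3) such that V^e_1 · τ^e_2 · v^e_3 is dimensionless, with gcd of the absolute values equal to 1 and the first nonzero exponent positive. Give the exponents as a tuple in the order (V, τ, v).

(1, -3, -3)

L: e_1·(3) + e_2·(0) + e_3·(1) = 0
T: e_1·(0) + e_2·(1) + e_3·(-1) = 0
Solving this homogeneous linear system for the smallest-integer solution (first nonzero entry positive) gives (1, -3, -3).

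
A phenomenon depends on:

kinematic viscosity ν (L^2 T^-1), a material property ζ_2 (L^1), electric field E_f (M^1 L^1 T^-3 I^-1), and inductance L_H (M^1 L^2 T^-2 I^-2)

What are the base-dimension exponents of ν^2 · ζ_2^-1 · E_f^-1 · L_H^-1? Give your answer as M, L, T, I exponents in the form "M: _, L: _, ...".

Collect each base-dimension exponent across the product:
  M: 2·(0) − (0) − (1) − (1) = -2
  L: 2·(2) − (1) − (1) − (2) = 0
  T: 2·(-1) − (0) − (-3) − (-2) = 3
  I: 2·(0) − (0) − (-1) − (-2) = 3
So the dimensions are [M⁻² T³ I³].

M: -2, L: 0, T: 3, I: 3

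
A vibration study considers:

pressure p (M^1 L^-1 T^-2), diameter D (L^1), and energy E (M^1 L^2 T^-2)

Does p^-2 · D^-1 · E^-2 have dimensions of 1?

Sum the exponent of each base dimension across the product:
  M: −2·[p]_M − [D]_M − 2·[E]_M = −2·(1) − (0) − 2·(1) = -4
  L: −2·[p]_L − [D]_L − 2·[E]_L = −2·(-1) − (1) − 2·(2) = -3
  T: −2·[p]_T − [D]_T − 2·[E]_T = −2·(-2) − (0) − 2·(-2) = 8
Net dimensions [M⁻⁴ L⁻³ T⁸] ≠ [1] — not dimensionless.

no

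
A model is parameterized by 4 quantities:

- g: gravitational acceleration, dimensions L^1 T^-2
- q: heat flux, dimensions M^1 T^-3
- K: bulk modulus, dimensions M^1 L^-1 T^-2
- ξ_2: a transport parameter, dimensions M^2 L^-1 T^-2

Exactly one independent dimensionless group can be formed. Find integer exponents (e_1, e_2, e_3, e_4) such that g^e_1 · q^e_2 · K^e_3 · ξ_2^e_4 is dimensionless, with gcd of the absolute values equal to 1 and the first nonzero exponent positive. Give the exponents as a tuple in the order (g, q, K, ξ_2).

(3, -4, 2, 1)

M: e_1·(0) + e_2·(1) + e_3·(1) + e_4·(2) = 0
L: e_1·(1) + e_2·(0) + e_3·(-1) + e_4·(-1) = 0
T: e_1·(-2) + e_2·(-3) + e_3·(-2) + e_4·(-2) = 0
Solving this homogeneous linear system for the smallest-integer solution (first nonzero entry positive) gives (3, -4, 2, 1).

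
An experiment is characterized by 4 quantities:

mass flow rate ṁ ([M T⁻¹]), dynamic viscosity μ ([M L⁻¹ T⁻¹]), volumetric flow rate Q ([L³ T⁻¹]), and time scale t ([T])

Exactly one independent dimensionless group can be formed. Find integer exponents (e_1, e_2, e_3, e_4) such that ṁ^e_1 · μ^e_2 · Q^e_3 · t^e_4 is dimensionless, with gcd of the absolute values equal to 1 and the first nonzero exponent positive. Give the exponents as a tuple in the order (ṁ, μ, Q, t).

M: e_1·(1) + e_2·(1) + e_3·(0) + e_4·(0) = 0
L: e_1·(0) + e_2·(-1) + e_3·(3) + e_4·(0) = 0
T: e_1·(-1) + e_2·(-1) + e_3·(-1) + e_4·(1) = 0
Solving this homogeneous linear system for the smallest-integer solution (first nonzero entry positive) gives (3, -3, -1, -1).

(3, -3, -1, -1)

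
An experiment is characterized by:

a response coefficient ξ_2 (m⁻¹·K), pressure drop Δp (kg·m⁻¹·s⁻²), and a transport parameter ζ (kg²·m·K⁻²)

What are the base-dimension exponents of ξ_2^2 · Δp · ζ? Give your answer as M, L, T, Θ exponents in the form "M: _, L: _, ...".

Collect each base-dimension exponent across the product:
  M: 2·(0) + (1) + (2) = 3
  L: 2·(-1) + (-1) + (1) = -2
  T: 2·(0) + (-2) + (0) = -2
  Θ: 2·(1) + (0) + (-2) = 0
So the dimensions are [M³ L⁻² T⁻²].

M: 3, L: -2, T: -2, Θ: 0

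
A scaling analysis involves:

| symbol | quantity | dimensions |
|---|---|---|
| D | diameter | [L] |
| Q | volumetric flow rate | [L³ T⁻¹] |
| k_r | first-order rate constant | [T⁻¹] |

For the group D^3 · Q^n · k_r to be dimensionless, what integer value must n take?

-1

Balance the L exponent: (3)·n from Q, plus 3·(1) + (0) = 3 from the rest, must sum to zero.
3n + 3 = 0, so n = -1.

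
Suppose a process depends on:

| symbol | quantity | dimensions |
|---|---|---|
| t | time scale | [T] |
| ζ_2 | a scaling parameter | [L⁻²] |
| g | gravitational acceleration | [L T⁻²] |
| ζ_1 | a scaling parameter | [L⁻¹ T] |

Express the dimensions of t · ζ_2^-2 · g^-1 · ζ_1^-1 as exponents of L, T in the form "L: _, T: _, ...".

Collect each base-dimension exponent across the product:
  L: (0) − 2·(-2) − (1) − (-1) = 4
  T: (1) − 2·(0) − (-2) − (1) = 2
So the dimensions are [L⁴ T²].

L: 4, T: 2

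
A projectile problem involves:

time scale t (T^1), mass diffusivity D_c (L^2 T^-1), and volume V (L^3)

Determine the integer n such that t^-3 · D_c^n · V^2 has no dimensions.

Balance the L exponent: (2)·n from D_c, plus −3·(0) + 2·(3) = 6 from the rest, must sum to zero.
2n + 6 = 0, so n = -3.

-3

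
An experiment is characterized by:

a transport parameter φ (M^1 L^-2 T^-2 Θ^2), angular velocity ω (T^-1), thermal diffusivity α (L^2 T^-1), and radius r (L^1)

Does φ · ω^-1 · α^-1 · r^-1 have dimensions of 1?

no

Sum the exponent of each base dimension across the product:
  M: [φ]_M − [ω]_M − [α]_M − [r]_M = (1) − (0) − (0) − (0) = 1
  L: [φ]_L − [ω]_L − [α]_L − [r]_L = (-2) − (0) − (2) − (1) = -5
  T: [φ]_T − [ω]_T − [α]_T − [r]_T = (-2) − (-1) − (-1) − (0) = 0
  Θ: [φ]_Θ − [ω]_Θ − [α]_Θ − [r]_Θ = (2) − (0) − (0) − (0) = 2
Net dimensions [M L⁻⁵ Θ²] ≠ [1] — not dimensionless.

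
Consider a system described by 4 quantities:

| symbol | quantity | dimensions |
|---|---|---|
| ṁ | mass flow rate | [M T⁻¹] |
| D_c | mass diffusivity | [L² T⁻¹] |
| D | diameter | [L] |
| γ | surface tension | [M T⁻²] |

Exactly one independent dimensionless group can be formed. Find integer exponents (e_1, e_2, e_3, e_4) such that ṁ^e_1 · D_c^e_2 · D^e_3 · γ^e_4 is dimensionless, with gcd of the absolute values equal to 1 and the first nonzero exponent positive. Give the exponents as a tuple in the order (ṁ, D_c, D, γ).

M: e_1·(1) + e_2·(0) + e_3·(0) + e_4·(1) = 0
L: e_1·(0) + e_2·(2) + e_3·(1) + e_4·(0) = 0
T: e_1·(-1) + e_2·(-1) + e_3·(0) + e_4·(-2) = 0
Solving this homogeneous linear system for the smallest-integer solution (first nonzero entry positive) gives (1, 1, -2, -1).

(1, 1, -2, -1)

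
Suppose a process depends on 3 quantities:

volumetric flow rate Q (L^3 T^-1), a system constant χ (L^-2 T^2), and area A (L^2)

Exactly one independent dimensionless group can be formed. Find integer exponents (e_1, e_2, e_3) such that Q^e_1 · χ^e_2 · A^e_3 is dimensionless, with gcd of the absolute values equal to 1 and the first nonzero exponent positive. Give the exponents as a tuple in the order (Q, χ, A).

(2, 1, -2)

L: e_1·(3) + e_2·(-2) + e_3·(2) = 0
T: e_1·(-1) + e_2·(2) + e_3·(0) = 0
Solving this homogeneous linear system for the smallest-integer solution (first nonzero entry positive) gives (2, 1, -2).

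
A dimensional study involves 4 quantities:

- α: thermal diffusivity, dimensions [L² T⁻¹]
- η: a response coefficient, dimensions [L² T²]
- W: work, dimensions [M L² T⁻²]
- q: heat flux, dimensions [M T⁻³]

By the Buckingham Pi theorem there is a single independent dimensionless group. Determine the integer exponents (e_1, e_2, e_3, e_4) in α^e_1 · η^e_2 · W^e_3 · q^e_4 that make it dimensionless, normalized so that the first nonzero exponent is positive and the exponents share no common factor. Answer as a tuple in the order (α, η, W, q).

M: e_1·(0) + e_2·(0) + e_3·(1) + e_4·(1) = 0
L: e_1·(2) + e_2·(2) + e_3·(2) + e_4·(0) = 0
T: e_1·(-1) + e_2·(2) + e_3·(-2) + e_4·(-3) = 0
Solving this homogeneous linear system for the smallest-integer solution (first nonzero entry positive) gives (1, 2, -3, 3).

(1, 2, -3, 3)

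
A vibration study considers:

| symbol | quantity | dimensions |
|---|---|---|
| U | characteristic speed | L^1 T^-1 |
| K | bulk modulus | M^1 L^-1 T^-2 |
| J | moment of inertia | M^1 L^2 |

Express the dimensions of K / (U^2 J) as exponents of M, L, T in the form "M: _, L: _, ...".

M: 0, L: -5, T: 0

Collect each base-dimension exponent across the product:
  M: −2·(0) + (1) − (1) = 0
  L: −2·(1) + (-1) − (2) = -5
  T: −2·(-1) + (-2) − (0) = 0
So the dimensions are [L⁻⁵].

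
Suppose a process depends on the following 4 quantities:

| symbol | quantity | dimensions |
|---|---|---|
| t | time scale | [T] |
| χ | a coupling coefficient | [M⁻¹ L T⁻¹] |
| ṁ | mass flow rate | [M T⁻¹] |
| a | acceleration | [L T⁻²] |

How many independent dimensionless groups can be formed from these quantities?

There are 4 variables and 3 base dimensions (M, L, T).
The dimension matrix has rank 3.
Independent dimensionless groups: 4 − 3 = 1.

1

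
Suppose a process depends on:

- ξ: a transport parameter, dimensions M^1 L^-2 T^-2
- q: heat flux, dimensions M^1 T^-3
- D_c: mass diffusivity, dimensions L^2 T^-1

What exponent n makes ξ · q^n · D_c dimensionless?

-1

Balance the M exponent: (1)·n from q, plus (1) + (0) = 1 from the rest, must sum to zero.
n + 1 = 0, so n = -1.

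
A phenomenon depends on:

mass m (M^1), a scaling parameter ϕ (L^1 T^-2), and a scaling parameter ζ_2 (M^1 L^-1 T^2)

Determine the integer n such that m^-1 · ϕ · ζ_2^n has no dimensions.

Balance the M exponent: (1)·n from ζ_2, plus −(1) + (0) = -1 from the rest, must sum to zero.
n − 1 = 0, so n = 1.

1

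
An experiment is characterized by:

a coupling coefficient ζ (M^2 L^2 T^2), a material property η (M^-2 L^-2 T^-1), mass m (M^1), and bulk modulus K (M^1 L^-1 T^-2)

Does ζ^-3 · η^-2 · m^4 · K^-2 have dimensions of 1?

Sum the exponent of each base dimension across the product:
  M: −3·[ζ]_M − 2·[η]_M + 4·[m]_M − 2·[K]_M = −3·(2) − 2·(-2) + 4·(1) − 2·(1) = 0
  L: −3·[ζ]_L − 2·[η]_L + 4·[m]_L − 2·[K]_L = −3·(2) − 2·(-2) + 4·(0) − 2·(-1) = 0
  T: −3·[ζ]_T − 2·[η]_T + 4·[m]_T − 2·[K]_T = −3·(2) − 2·(-1) + 4·(0) − 2·(-2) = 0
All base exponents vanish — dimensionless.

yes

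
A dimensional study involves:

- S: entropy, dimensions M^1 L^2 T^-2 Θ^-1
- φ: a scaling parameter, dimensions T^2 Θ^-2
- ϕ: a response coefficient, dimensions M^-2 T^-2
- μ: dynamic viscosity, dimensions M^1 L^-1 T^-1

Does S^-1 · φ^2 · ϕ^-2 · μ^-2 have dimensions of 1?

Sum the exponent of each base dimension across the product:
  M: −[S]_M + 2·[φ]_M − 2·[ϕ]_M − 2·[μ]_M = −(1) + 2·(0) − 2·(-2) − 2·(1) = 1
  L: −[S]_L + 2·[φ]_L − 2·[ϕ]_L − 2·[μ]_L = −(2) + 2·(0) − 2·(0) − 2·(-1) = 0
  T: −[S]_T + 2·[φ]_T − 2·[ϕ]_T − 2·[μ]_T = −(-2) + 2·(2) − 2·(-2) − 2·(-1) = 12
  Θ: −[S]_Θ + 2·[φ]_Θ − 2·[ϕ]_Θ − 2·[μ]_Θ = −(-1) + 2·(-2) − 2·(0) − 2·(0) = -3
Net dimensions [M T¹² Θ⁻³] ≠ [1] — not dimensionless.

no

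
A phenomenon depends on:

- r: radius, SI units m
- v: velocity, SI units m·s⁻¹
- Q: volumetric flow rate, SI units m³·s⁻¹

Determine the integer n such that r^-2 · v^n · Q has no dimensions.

Balance the L exponent: (1)·n from v, plus −2·(1) + (3) = 1 from the rest, must sum to zero.
n + 1 = 0, so n = -1.

-1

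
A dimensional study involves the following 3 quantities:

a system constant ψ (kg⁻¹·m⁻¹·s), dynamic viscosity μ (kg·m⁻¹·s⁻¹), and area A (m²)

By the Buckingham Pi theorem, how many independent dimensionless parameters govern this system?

1

There are 3 variables and 3 base dimensions (M, L, T).
The dimension matrix has rank 2 (less than 3: the dimension vectors are linearly dependent).
Independent dimensionless groups: 3 − 2 = 1.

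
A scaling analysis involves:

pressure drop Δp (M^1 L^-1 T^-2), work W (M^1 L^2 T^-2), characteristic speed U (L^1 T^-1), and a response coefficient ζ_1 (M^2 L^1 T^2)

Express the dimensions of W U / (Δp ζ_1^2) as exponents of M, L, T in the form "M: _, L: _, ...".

M: -4, L: 2, T: -5

Collect each base-dimension exponent across the product:
  M: −(1) + (1) + (0) − 2·(2) = -4
  L: −(-1) + (2) + (1) − 2·(1) = 2
  T: −(-2) + (-2) + (-1) − 2·(2) = -5
So the dimensions are [M⁻⁴ L² T⁻⁵].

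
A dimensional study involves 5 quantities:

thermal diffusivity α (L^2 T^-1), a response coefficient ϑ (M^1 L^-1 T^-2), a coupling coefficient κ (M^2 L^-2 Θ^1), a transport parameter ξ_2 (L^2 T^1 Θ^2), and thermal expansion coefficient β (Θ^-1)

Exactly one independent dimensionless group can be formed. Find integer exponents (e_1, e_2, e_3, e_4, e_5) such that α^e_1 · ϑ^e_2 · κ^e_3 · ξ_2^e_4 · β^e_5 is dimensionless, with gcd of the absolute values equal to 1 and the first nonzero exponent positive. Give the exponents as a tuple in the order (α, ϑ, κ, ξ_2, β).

(2, -2, 1, -2, -3)

M: e_1·(0) + e_2·(1) + e_3·(2) + e_4·(0) + e_5·(0) = 0
L: e_1·(2) + e_2·(-1) + e_3·(-2) + e_4·(2) + e_5·(0) = 0
T: e_1·(-1) + e_2·(-2) + e_3·(0) + e_4·(1) + e_5·(0) = 0
Θ: e_1·(0) + e_2·(0) + e_3·(1) + e_4·(2) + e_5·(-1) = 0
Solving this homogeneous linear system for the smallest-integer solution (first nonzero entry positive) gives (2, -2, 1, -2, -3).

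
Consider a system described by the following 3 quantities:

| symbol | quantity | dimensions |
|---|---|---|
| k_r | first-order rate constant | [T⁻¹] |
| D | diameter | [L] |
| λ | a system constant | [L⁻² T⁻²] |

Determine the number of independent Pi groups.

1

There are 3 variables and 2 base dimensions (L, T).
The dimension matrix has rank 2.
Independent dimensionless groups: 3 − 2 = 1.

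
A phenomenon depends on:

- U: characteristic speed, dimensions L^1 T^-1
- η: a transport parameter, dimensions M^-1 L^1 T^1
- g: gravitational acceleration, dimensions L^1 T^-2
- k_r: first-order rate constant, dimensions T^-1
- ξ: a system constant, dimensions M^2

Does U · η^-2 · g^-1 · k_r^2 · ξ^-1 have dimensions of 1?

Sum the exponent of each base dimension across the product:
  M: [U]_M − 2·[η]_M − [g]_M + 2·[k_r]_M − [ξ]_M = (0) − 2·(-1) − (0) + 2·(0) − (2) = 0
  L: [U]_L − 2·[η]_L − [g]_L + 2·[k_r]_L − [ξ]_L = (1) − 2·(1) − (1) + 2·(0) − (0) = -2
  T: [U]_T − 2·[η]_T − [g]_T + 2·[k_r]_T − [ξ]_T = (-1) − 2·(1) − (-2) + 2·(-1) − (0) = -3
Net dimensions [L⁻² T⁻³] ≠ [1] — not dimensionless.

no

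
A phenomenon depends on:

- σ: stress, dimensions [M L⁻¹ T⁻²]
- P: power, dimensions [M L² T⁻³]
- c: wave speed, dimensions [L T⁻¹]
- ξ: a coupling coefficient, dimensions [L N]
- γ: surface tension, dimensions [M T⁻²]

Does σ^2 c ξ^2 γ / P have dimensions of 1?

Sum the exponent of each base dimension across the product:
  M: 2·[σ]_M − [P]_M + [c]_M + 2·[ξ]_M + [γ]_M = 2·(1) − (1) + (0) + 2·(0) + (1) = 2
  L: 2·[σ]_L − [P]_L + [c]_L + 2·[ξ]_L + [γ]_L = 2·(-1) − (2) + (1) + 2·(1) + (0) = -1
  T: 2·[σ]_T − [P]_T + [c]_T + 2·[ξ]_T + [γ]_T = 2·(-2) − (-3) + (-1) + 2·(0) + (-2) = -4
  N: 2·[σ]_N − [P]_N + [c]_N + 2·[ξ]_N + [γ]_N = 2·(0) − (0) + (0) + 2·(1) + (0) = 2
Net dimensions [M² L⁻¹ T⁻⁴ N²] ≠ [1] — not dimensionless.

no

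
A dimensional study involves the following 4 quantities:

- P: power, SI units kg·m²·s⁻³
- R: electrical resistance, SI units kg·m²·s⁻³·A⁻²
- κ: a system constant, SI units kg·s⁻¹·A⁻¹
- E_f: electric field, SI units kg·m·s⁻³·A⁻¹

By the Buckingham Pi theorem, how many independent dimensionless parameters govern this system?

0

There are 4 variables and 4 base dimensions (M, L, T, I).
The dimension matrix has rank 4.
Independent dimensionless groups: 4 − 4 = 0.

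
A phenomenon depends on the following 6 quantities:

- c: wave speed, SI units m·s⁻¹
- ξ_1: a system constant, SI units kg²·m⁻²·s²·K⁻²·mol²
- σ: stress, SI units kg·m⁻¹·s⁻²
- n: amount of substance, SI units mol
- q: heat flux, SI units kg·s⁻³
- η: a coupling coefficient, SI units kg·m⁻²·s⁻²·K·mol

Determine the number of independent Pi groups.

There are 6 variables and 5 base dimensions (M, L, T, Θ, N).
The dimension matrix has rank 5.
Independent dimensionless groups: 6 − 5 = 1.

1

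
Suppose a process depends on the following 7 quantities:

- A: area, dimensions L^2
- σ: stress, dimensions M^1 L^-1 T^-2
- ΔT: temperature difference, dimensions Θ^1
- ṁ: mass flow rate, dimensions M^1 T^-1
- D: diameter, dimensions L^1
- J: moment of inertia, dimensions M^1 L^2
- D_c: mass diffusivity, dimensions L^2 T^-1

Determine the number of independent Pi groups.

3

There are 7 variables and 4 base dimensions (M, L, T, Θ).
The dimension matrix has rank 4.
Independent dimensionless groups: 7 − 4 = 3.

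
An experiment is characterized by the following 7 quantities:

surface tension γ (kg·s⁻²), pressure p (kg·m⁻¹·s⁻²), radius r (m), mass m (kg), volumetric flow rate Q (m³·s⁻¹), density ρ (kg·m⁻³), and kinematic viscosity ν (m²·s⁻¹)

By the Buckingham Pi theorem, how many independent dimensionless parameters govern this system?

There are 7 variables and 3 base dimensions (M, L, T).
The dimension matrix has rank 3.
Independent dimensionless groups: 7 − 3 = 4.

4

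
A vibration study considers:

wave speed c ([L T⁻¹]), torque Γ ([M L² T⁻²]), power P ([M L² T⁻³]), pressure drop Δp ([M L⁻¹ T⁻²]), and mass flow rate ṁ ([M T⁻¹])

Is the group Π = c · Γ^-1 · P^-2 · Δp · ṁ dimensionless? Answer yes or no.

no

Sum the exponent of each base dimension across the product:
  M: [c]_M − [Γ]_M − 2·[P]_M + [Δp]_M + [ṁ]_M = (0) − (1) − 2·(1) + (1) + (1) = -1
  L: [c]_L − [Γ]_L − 2·[P]_L + [Δp]_L + [ṁ]_L = (1) − (2) − 2·(2) + (-1) + (0) = -6
  T: [c]_T − [Γ]_T − 2·[P]_T + [Δp]_T + [ṁ]_T = (-1) − (-2) − 2·(-3) + (-2) + (-1) = 4
Net dimensions [M⁻¹ L⁻⁶ T⁴] ≠ [1] — not dimensionless.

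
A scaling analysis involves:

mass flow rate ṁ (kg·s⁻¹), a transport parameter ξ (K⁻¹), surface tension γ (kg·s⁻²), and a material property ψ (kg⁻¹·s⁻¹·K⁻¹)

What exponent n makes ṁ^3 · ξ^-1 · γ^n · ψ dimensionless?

Balance the M exponent: (1)·n from γ, plus 3·(1) − (0) + (-1) = 2 from the rest, must sum to zero.
n + 2 = 0, so n = -2.

-2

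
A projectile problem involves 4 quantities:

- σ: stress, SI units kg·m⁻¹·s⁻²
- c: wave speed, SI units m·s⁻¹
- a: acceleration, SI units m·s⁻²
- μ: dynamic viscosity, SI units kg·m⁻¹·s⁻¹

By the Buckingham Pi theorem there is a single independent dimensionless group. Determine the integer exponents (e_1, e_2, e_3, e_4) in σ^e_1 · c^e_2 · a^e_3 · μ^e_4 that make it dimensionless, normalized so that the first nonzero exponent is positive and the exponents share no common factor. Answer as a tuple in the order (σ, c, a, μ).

M: e_1·(1) + e_2·(0) + e_3·(0) + e_4·(1) = 0
L: e_1·(-1) + e_2·(1) + e_3·(1) + e_4·(-1) = 0
T: e_1·(-2) + e_2·(-1) + e_3·(-2) + e_4·(-1) = 0
Solving this homogeneous linear system for the smallest-integer solution (first nonzero entry positive) gives (1, 1, -1, -1).

(1, 1, -1, -1)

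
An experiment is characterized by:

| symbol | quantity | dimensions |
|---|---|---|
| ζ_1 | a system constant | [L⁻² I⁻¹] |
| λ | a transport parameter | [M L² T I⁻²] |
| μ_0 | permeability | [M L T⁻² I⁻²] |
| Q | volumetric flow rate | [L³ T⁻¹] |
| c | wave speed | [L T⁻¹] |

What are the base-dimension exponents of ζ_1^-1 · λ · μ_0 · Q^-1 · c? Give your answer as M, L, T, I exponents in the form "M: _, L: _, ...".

M: 2, L: 3, T: -1, I: -3

Collect each base-dimension exponent across the product:
  M: −(0) + (1) + (1) − (0) + (0) = 2
  L: −(-2) + (2) + (1) − (3) + (1) = 3
  T: −(0) + (1) + (-2) − (-1) + (-1) = -1
  I: −(-1) + (-2) + (-2) − (0) + (0) = -3
So the dimensions are [M² L³ T⁻¹ I⁻³].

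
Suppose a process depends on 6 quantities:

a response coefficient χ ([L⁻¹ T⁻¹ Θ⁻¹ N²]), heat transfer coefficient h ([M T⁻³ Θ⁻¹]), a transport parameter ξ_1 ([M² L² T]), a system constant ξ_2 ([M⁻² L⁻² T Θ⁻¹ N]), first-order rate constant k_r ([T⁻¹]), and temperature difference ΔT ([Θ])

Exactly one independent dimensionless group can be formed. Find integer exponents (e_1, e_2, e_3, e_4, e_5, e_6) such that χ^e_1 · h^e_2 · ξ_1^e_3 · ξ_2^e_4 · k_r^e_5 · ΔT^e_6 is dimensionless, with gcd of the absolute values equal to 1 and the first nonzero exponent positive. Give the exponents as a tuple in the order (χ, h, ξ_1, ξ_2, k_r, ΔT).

M: e_1·(0) + e_2·(1) + e_3·(2) + e_4·(-2) + e_5·(0) + e_6·(0) = 0
L: e_1·(-1) + e_2·(0) + e_3·(2) + e_4·(-2) + e_5·(0) + e_6·(0) = 0
T: e_1·(-1) + e_2·(-3) + e_3·(1) + e_4·(1) + e_5·(-1) + e_6·(0) = 0
Θ: e_1·(-1) + e_2·(-1) + e_3·(0) + e_4·(-1) + e_5·(0) + e_6·(1) = 0
N: e_1·(2) + e_2·(0) + e_3·(0) + e_4·(1) + e_5·(0) + e_6·(0) = 0
Solving this homogeneous linear system for the smallest-integer solution (first nonzero entry positive) gives (2, -2, -3, -4, -3, -4).

(2, -2, -3, -4, -3, -4)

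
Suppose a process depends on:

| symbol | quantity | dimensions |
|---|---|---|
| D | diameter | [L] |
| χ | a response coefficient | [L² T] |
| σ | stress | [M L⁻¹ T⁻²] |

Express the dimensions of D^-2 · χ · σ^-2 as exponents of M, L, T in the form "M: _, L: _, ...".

Collect each base-dimension exponent across the product:
  M: −2·(0) + (0) − 2·(1) = -2
  L: −2·(1) + (2) − 2·(-1) = 2
  T: −2·(0) + (1) − 2·(-2) = 5
So the dimensions are [M⁻² L² T⁵].

M: -2, L: 2, T: 5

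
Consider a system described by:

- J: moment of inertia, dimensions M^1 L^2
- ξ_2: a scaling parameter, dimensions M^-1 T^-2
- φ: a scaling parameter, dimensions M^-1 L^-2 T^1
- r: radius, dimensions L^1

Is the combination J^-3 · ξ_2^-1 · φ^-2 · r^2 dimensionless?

yes

Sum the exponent of each base dimension across the product:
  M: −3·[J]_M − [ξ_2]_M − 2·[φ]_M + 2·[r]_M = −3·(1) − (-1) − 2·(-1) + 2·(0) = 0
  L: −3·[J]_L − [ξ_2]_L − 2·[φ]_L + 2·[r]_L = −3·(2) − (0) − 2·(-2) + 2·(1) = 0
  T: −3·[J]_T − [ξ_2]_T − 2·[φ]_T + 2·[r]_T = −3·(0) − (-2) − 2·(1) + 2·(0) = 0
All base exponents vanish — dimensionless.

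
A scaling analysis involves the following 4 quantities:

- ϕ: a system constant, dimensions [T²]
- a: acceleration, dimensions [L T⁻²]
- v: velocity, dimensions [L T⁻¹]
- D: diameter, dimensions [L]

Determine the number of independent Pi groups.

2

There are 4 variables and 2 base dimensions (L, T).
The dimension matrix has rank 2.
Independent dimensionless groups: 4 − 2 = 2.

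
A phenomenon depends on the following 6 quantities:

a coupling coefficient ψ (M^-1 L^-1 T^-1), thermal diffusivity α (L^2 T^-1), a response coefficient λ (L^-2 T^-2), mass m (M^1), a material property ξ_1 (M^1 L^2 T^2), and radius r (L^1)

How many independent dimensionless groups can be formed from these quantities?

3

There are 6 variables and 3 base dimensions (M, L, T).
The dimension matrix has rank 3.
Independent dimensionless groups: 6 − 3 = 3.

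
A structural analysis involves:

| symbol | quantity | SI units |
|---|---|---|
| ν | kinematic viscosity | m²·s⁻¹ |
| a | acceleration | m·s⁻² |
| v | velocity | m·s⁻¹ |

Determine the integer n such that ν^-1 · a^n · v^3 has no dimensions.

Balance the L exponent: (1)·n from a, plus −(2) + 3·(1) = 1 from the rest, must sum to zero.
n + 1 = 0, so n = -1.

-1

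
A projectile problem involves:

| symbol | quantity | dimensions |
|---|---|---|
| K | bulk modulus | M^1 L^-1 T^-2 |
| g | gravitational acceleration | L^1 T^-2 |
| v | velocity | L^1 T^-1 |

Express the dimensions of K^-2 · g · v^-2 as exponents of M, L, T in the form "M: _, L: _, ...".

Collect each base-dimension exponent across the product:
  M: −2·(1) + (0) − 2·(0) = -2
  L: −2·(-1) + (1) − 2·(1) = 1
  T: −2·(-2) + (-2) − 2·(-1) = 4
So the dimensions are [M⁻² L T⁴].

M: -2, L: 1, T: 4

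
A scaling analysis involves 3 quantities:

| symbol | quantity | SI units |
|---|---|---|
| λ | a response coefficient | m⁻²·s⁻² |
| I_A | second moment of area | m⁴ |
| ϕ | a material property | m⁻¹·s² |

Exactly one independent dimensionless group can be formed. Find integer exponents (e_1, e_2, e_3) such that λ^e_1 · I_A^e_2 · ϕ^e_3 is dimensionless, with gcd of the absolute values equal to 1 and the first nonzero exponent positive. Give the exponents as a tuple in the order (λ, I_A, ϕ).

L: e_1·(-2) + e_2·(4) + e_3·(-1) = 0
T: e_1·(-2) + e_2·(0) + e_3·(2) = 0
Solving this homogeneous linear system for the smallest-integer solution (first nonzero entry positive) gives (4, 3, 4).

(4, 3, 4)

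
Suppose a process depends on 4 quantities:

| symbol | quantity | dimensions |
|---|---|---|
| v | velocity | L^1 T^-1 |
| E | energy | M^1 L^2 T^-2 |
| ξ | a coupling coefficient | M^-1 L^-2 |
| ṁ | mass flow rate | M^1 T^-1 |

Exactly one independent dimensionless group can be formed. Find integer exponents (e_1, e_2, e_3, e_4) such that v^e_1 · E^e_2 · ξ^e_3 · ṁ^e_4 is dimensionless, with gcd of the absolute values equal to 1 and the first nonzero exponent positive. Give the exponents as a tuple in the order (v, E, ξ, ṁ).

M: e_1·(0) + e_2·(1) + e_3·(-1) + e_4·(1) = 0
L: e_1·(1) + e_2·(2) + e_3·(-2) + e_4·(0) = 0
T: e_1·(-1) + e_2·(-2) + e_3·(0) + e_4·(-1) = 0
Solving this homogeneous linear system for the smallest-integer solution (first nonzero entry positive) gives (4, -3, -1, 2).

(4, -3, -1, 2)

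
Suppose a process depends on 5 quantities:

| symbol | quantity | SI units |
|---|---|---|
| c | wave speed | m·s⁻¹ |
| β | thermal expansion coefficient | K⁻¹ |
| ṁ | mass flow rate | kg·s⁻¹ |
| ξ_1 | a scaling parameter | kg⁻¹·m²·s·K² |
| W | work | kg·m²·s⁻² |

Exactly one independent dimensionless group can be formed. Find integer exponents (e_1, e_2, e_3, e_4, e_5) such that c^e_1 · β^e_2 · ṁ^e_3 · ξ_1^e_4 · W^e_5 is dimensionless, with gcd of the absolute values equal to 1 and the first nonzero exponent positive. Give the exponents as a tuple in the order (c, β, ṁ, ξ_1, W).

(2, 2, 3, 1, -2)

M: e_1·(0) + e_2·(0) + e_3·(1) + e_4·(-1) + e_5·(1) = 0
L: e_1·(1) + e_2·(0) + e_3·(0) + e_4·(2) + e_5·(2) = 0
T: e_1·(-1) + e_2·(0) + e_3·(-1) + e_4·(1) + e_5·(-2) = 0
Θ: e_1·(0) + e_2·(-1) + e_3·(0) + e_4·(2) + e_5·(0) = 0
Solving this homogeneous linear system for the smallest-integer solution (first nonzero entry positive) gives (2, 2, 3, 1, -2).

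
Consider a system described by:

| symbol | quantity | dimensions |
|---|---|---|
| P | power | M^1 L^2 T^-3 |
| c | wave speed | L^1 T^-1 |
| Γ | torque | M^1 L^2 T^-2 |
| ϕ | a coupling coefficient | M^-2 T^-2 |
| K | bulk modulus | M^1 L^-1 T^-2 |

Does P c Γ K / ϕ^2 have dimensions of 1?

no

Sum the exponent of each base dimension across the product:
  M: [P]_M + [c]_M + [Γ]_M − 2·[ϕ]_M + [K]_M = (1) + (0) + (1) − 2·(-2) + (1) = 7
  L: [P]_L + [c]_L + [Γ]_L − 2·[ϕ]_L + [K]_L = (2) + (1) + (2) − 2·(0) + (-1) = 4
  T: [P]_T + [c]_T + [Γ]_T − 2·[ϕ]_T + [K]_T = (-3) + (-1) + (-2) − 2·(-2) + (-2) = -4
Net dimensions [M⁷ L⁴ T⁻⁴] ≠ [1] — not dimensionless.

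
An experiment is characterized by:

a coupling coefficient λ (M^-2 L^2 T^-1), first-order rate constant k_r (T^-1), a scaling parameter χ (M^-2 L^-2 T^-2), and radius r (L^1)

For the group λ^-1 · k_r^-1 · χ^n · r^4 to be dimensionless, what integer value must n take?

Balance the M exponent: (-2)·n from χ, plus −(-2) − (0) + 4·(0) = 2 from the rest, must sum to zero.
-2n + 2 = 0, so n = 1.

1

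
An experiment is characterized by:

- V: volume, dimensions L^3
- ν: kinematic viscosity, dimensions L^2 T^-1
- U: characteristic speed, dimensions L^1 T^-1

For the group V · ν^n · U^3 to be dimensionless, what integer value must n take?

-3

Balance the L exponent: (2)·n from ν, plus (3) + 3·(1) = 6 from the rest, must sum to zero.
2n + 6 = 0, so n = -3.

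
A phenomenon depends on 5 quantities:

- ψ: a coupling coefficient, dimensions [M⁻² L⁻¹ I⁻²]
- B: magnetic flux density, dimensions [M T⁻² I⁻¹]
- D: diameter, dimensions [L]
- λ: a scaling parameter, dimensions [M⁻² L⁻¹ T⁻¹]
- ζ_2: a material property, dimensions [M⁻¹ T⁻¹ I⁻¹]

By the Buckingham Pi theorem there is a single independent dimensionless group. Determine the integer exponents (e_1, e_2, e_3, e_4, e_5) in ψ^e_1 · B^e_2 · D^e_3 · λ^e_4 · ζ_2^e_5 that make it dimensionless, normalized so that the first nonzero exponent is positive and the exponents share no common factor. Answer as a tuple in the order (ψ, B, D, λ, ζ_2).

M: e_1·(-2) + e_2·(1) + e_3·(0) + e_4·(-2) + e_5·(-1) = 0
L: e_1·(-1) + e_2·(0) + e_3·(1) + e_4·(-1) + e_5·(0) = 0
T: e_1·(0) + e_2·(-2) + e_3·(0) + e_4·(-1) + e_5·(-1) = 0
I: e_1·(-2) + e_2·(-1) + e_3·(0) + e_4·(0) + e_5·(-1) = 0
Solving this homogeneous linear system for the smallest-integer solution (first nonzero entry positive) gives (1, 1, 2, 1, -3).

(1, 1, 2, 1, -3)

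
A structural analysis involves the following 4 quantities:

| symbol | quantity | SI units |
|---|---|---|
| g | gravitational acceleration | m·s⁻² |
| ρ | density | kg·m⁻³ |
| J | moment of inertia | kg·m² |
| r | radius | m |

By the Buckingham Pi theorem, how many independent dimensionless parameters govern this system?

1

There are 4 variables and 3 base dimensions (M, L, T).
The dimension matrix has rank 3.
Independent dimensionless groups: 4 − 3 = 1.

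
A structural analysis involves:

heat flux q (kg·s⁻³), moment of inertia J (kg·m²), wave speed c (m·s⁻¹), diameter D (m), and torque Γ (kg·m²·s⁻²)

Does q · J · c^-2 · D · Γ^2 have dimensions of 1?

no

Sum the exponent of each base dimension across the product:
  M: [q]_M + [J]_M − 2·[c]_M + [D]_M + 2·[Γ]_M = (1) + (1) − 2·(0) + (0) + 2·(1) = 4
  L: [q]_L + [J]_L − 2·[c]_L + [D]_L + 2·[Γ]_L = (0) + (2) − 2·(1) + (1) + 2·(2) = 5
  T: [q]_T + [J]_T − 2·[c]_T + [D]_T + 2·[Γ]_T = (-3) + (0) − 2·(-1) + (0) + 2·(-2) = -5
Net dimensions [M⁴ L⁵ T⁻⁵] ≠ [1] — not dimensionless.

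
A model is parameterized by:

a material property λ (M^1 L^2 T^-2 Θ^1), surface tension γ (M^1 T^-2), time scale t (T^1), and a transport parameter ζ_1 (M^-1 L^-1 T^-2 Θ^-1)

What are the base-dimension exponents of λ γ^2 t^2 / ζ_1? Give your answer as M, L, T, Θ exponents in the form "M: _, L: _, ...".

Collect each base-dimension exponent across the product:
  M: (1) + 2·(1) + 2·(0) − (-1) = 4
  L: (2) + 2·(0) + 2·(0) − (-1) = 3
  T: (-2) + 2·(-2) + 2·(1) − (-2) = -2
  Θ: (1) + 2·(0) + 2·(0) − (-1) = 2
So the dimensions are [M⁴ L³ T⁻² Θ²].

M: 4, L: 3, T: -2, Θ: 2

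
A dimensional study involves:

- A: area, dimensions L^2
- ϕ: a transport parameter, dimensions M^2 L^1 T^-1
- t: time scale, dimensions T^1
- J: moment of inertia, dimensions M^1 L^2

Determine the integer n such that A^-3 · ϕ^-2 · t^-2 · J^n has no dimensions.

4

Balance the M exponent: (1)·n from J, plus −3·(0) − 2·(2) − 2·(0) = -4 from the rest, must sum to zero.
n − 4 = 0, so n = 4.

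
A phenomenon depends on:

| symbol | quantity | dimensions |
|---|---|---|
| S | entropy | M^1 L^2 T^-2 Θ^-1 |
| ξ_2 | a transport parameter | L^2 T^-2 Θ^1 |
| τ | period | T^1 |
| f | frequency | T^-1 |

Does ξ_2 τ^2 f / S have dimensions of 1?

Sum the exponent of each base dimension across the product:
  M: −[S]_M + [ξ_2]_M + 2·[τ]_M + [f]_M = −(1) + (0) + 2·(0) + (0) = -1
  L: −[S]_L + [ξ_2]_L + 2·[τ]_L + [f]_L = −(2) + (2) + 2·(0) + (0) = 0
  T: −[S]_T + [ξ_2]_T + 2·[τ]_T + [f]_T = −(-2) + (-2) + 2·(1) + (-1) = 1
  Θ: −[S]_Θ + [ξ_2]_Θ + 2·[τ]_Θ + [f]_Θ = −(-1) + (1) + 2·(0) + (0) = 2
Net dimensions [M⁻¹ T Θ²] ≠ [1] — not dimensionless.

no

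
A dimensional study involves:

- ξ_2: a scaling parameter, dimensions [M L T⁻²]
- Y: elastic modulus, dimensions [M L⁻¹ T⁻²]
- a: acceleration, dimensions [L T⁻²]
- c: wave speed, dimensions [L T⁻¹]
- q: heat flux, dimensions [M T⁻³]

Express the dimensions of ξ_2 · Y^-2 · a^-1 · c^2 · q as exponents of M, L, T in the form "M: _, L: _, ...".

M: 0, L: 4, T: -1

Collect each base-dimension exponent across the product:
  M: (1) − 2·(1) − (0) + 2·(0) + (1) = 0
  L: (1) − 2·(-1) − (1) + 2·(1) + (0) = 4
  T: (-2) − 2·(-2) − (-2) + 2·(-1) + (-3) = -1
So the dimensions are [L⁴ T⁻¹].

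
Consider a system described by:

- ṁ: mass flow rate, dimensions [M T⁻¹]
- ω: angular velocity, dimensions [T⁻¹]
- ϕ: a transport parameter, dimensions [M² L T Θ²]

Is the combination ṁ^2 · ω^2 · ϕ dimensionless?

Sum the exponent of each base dimension across the product:
  M: 2·[ṁ]_M + 2·[ω]_M + [ϕ]_M = 2·(1) + 2·(0) + (2) = 4
  L: 2·[ṁ]_L + 2·[ω]_L + [ϕ]_L = 2·(0) + 2·(0) + (1) = 1
  T: 2·[ṁ]_T + 2·[ω]_T + [ϕ]_T = 2·(-1) + 2·(-1) + (1) = -3
  Θ: 2·[ṁ]_Θ + 2·[ω]_Θ + [ϕ]_Θ = 2·(0) + 2·(0) + (2) = 2
Net dimensions [M⁴ L T⁻³ Θ²] ≠ [1] — not dimensionless.

no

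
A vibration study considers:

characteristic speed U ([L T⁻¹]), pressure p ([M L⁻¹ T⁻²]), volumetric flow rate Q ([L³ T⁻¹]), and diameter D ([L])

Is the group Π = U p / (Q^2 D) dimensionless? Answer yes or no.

Sum the exponent of each base dimension across the product:
  M: [U]_M + [p]_M − 2·[Q]_M − [D]_M = (0) + (1) − 2·(0) − (0) = 1
  L: [U]_L + [p]_L − 2·[Q]_L − [D]_L = (1) + (-1) − 2·(3) − (1) = -7
  T: [U]_T + [p]_T − 2·[Q]_T − [D]_T = (-1) + (-2) − 2·(-1) − (0) = -1
Net dimensions [M L⁻⁷ T⁻¹] ≠ [1] — not dimensionless.

no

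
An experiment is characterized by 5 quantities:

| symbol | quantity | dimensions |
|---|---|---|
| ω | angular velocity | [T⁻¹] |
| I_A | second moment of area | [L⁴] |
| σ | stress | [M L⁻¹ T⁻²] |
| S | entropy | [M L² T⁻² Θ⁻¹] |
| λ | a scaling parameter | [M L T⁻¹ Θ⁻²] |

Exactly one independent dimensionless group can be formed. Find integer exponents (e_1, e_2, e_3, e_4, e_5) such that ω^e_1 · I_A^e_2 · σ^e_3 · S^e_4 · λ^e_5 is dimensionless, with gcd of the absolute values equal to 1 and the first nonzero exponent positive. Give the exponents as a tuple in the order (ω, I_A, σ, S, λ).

(1, 1, 1, -2, 1)

M: e_1·(0) + e_2·(0) + e_3·(1) + e_4·(1) + e_5·(1) = 0
L: e_1·(0) + e_2·(4) + e_3·(-1) + e_4·(2) + e_5·(1) = 0
T: e_1·(-1) + e_2·(0) + e_3·(-2) + e_4·(-2) + e_5·(-1) = 0
Θ: e_1·(0) + e_2·(0) + e_3·(0) + e_4·(-1) + e_5·(-2) = 0
Solving this homogeneous linear system for the smallest-integer solution (first nonzero entry positive) gives (1, 1, 1, -2, 1).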